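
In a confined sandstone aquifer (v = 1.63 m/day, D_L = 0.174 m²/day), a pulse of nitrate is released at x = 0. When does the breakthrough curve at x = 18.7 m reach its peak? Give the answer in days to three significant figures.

For the 1D instantaneous-source solution, setting ∂C/∂t = 0 at fixed x gives v²t² + 2Dt − x² = 0, so t = (√(D² + v²x²) − D)/v².
√(D² + v²x²) = √(0.174² + 1.63² × 18.7²) = 30.48; v² = 2.6569.
t = (30.48 − 0.174)/2.6569 = 11.4 days (vs. the pure-advection estimate x/v = 11.5 d).

11.4 days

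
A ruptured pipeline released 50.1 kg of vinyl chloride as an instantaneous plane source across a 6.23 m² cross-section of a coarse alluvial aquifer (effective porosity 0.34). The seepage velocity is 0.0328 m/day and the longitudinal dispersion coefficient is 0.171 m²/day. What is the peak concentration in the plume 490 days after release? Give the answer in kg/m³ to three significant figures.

0.729 kg/m³

The peak of an instantaneous 1D plume sits at x = vt; there the Gaussian factor is 1 and C_max = M/(n_e·A·√(4πDt)), where n_e·A is the pore area the mass is dissolved in.
√(4πDt) = √(4π × 0.171 × 490) = 32.45 m, so C_max = 50.1/(0.34 × 6.23 × 32.45) = 0.729 kg/m³.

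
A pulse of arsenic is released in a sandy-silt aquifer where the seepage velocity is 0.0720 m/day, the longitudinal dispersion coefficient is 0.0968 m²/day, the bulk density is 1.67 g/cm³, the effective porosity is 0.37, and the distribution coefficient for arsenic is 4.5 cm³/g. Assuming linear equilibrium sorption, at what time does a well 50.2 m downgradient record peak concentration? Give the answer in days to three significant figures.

Retardation factor R = 1 + ρ_b·K_d/n = 1 + 1.67 × 4.5/0.37 = 21.31.
Sorption retards both mechanisms: v_R = v/R = 0.003379 m/day, D_R = D/R = 0.004542 m²/day.
Peak time from v_R²t² + 2D_R t − x² = 0: t = (√(D_R² + v_R²x²) − D_R)/v_R².
√(D_R² + v_R²x²) = √(0.004542² + 0.003379² × 50.2²) = 0.1697; v_R² = 1.142e-05.
t = (0.1697 − 0.004542)/1.142e-05 = 14500 days.

14500 days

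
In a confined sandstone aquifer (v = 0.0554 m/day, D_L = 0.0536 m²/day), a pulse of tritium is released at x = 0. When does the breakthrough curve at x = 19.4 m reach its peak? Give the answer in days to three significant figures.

333 days

For the 1D instantaneous-source solution, setting ∂C/∂t = 0 at fixed x gives v²t² + 2Dt − x² = 0, so t = (√(D² + v²x²) − D)/v².
√(D² + v²x²) = √(0.0536² + 0.0554² × 19.4²) = 1.076; v² = 0.00306916.
t = (1.076 − 0.0536)/0.00306916 = 333 days (vs. the pure-advection estimate x/v = 350 d).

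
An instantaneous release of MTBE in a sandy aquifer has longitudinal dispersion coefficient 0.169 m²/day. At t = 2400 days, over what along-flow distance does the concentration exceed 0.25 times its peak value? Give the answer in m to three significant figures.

94.8 m

The plume is Gaussian with σ = √(2Dt) = √(2 × 0.169 × 2400) = 28.48 m.
C/C_peak = exp(−Δx²/(2σ²)) = 0.25 ⇒ Δx = σ·√(−2 ln 0.25) = 28.48 × 1.665 = 47.42 m.
Width = 2Δx = 94.8 m.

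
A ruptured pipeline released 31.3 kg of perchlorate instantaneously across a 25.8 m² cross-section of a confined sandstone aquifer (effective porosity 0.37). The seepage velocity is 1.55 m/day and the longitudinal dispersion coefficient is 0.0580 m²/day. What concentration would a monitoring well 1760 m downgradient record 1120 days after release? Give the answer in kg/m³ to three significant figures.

0.0125 kg/m³

For an instantaneous plane source, C(x,t) = M/(n_e·A·√(4πDt)) · exp(−(x−vt)²/(4Dt)), with n_e·A the pore (flow) area.
Plume center vt = 1.55 × 1120 = 1736 m, so the well at 1760 m is 24 m downgradient of the peak.
√(4πDt) = 28.57 m, giving peak height M/(n_e·A·√(4πDt)) = 31.3/(0.37 × 25.8 × 28.57) = 0.1148 kg/m³.
(x−vt)²/(4Dt) = (24)²/(4 × 0.0580 × 1120) = 2.217; exp(−2.217) = 0.1089.
C = 0.1148 × 0.1089 = 0.0125 kg/m³.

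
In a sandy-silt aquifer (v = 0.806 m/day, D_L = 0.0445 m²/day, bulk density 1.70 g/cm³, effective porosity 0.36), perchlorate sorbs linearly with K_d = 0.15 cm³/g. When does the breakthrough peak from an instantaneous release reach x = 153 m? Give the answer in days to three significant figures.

Retardation factor R = 1 + ρ_b·K_d/n = 1 + 1.70 × 0.15/0.36 = 1.708.
Sorption retards both mechanisms: v_R = v/R = 0.4719 m/day, D_R = D/R = 0.02605 m²/day.
Peak time from v_R²t² + 2D_R t − x² = 0: t = (√(D_R² + v_R²x²) − D_R)/v_R².
√(D_R² + v_R²x²) = √(0.02605² + 0.4719² × 153²) = 72.20; v_R² = 0.2227.
t = (72.20 − 0.02605)/0.2227 = 324 days.

324 days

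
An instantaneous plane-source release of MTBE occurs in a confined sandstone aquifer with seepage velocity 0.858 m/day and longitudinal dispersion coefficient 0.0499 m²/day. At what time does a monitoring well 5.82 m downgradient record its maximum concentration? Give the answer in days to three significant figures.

For the 1D instantaneous-source solution, setting ∂C/∂t = 0 at fixed x gives v²t² + 2Dt − x² = 0, so t = (√(D² + v²x²) − D)/v².
√(D² + v²x²) = √(0.0499² + 0.858² × 5.82²) = 4.994; v² = 0.736164.
t = (4.994 − 0.0499)/0.736164 = 6.72 days (vs. the pure-advection estimate x/v = 6.78 d).

6.72 days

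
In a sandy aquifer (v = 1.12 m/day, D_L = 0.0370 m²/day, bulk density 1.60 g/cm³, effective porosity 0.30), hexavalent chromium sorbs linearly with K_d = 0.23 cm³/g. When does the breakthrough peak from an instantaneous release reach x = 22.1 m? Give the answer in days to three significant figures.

Retardation factor R = 1 + ρ_b·K_d/n = 1 + 1.60 × 0.23/0.30 = 2.227.
Sorption retards both mechanisms: v_R = v/R = 0.5029 m/day, D_R = D/R = 0.01661 m²/day.
Peak time from v_R²t² + 2D_R t − x² = 0: t = (√(D_R² + v_R²x²) − D_R)/v_R².
√(D_R² + v_R²x²) = √(0.01661² + 0.5029² × 22.1²) = 11.11; v_R² = 0.2529.
t = (11.11 − 0.01661)/0.2529 = 43.9 days.

43.9 days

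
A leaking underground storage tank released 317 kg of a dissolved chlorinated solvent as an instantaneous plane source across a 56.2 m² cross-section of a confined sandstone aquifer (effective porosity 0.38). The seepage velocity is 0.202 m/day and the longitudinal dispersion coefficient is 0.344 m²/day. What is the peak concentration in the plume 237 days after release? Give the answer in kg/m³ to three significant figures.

The peak of an instantaneous 1D plume sits at x = vt; there the Gaussian factor is 1 and C_max = M/(n_e·A·√(4πDt)), where n_e·A is the pore area the mass is dissolved in.
√(4πDt) = √(4π × 0.344 × 237) = 32.01 m, so C_max = 317/(0.38 × 56.2 × 32.01) = 0.464 kg/m³.

0.464 kg/m³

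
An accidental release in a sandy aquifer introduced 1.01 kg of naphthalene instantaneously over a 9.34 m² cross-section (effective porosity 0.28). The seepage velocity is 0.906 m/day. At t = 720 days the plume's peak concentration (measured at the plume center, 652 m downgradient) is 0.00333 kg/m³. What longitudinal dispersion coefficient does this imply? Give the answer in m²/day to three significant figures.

1.49 m²/day

At the plume center C_max = M/(n_e·A·√(4πDt)), so D = M²/(4πt·(n_e·A·C_max)²).
n_e·A·C_max = 0.28 × 9.34 × 0.00333 = 0.008709 kg/m.
D = 1.01²/(4π × 720 × 0.008709²) = 1.49 m²/day.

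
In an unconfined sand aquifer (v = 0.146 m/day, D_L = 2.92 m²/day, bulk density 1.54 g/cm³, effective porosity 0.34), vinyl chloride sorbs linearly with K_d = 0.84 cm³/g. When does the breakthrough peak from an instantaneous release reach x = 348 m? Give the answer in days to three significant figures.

10800 days

Retardation factor R = 1 + ρ_b·K_d/n = 1 + 1.54 × 0.84/0.34 = 4.805.
Sorption retards both mechanisms: v_R = v/R = 0.03039 m/day, D_R = D/R = 0.6077 m²/day.
Peak time from v_R²t² + 2D_R t − x² = 0: t = (√(D_R² + v_R²x²) − D_R)/v_R².
√(D_R² + v_R²x²) = √(0.6077² + 0.03039² × 348²) = 10.59; v_R² = 0.0009236.
t = (10.59 − 0.6077)/0.0009236 = 10800 days.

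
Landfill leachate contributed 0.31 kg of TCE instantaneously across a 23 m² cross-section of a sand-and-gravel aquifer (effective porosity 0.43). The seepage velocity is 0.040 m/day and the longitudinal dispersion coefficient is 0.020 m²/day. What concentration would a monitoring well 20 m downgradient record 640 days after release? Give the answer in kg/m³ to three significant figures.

0.00134 kg/m³

For an instantaneous plane source, C(x,t) = M/(n_e·A·√(4πDt)) · exp(−(x−vt)²/(4Dt)), with n_e·A the pore (flow) area.
Plume center vt = 0.040 × 640 = 25.6 m, so the well at 20 m is 5.6 m upgradient of the peak.
√(4πDt) = 12.68 m, giving peak height M/(n_e·A·√(4πDt)) = 0.31/(0.43 × 23 × 12.68) = 0.002472 kg/m³.
(x−vt)²/(4Dt) = (-5.6)²/(4 × 0.020 × 640) = 0.6125; exp(−0.6125) = 0.5420.
C = 0.002472 × 0.5420 = 0.00134 kg/m³.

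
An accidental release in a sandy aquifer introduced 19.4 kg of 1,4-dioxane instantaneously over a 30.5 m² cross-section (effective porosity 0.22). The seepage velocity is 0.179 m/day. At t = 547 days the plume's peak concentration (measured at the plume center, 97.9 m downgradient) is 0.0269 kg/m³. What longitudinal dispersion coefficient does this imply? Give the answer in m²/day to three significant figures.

1.68 m²/day

At the plume center C_max = M/(n_e·A·√(4πDt)), so D = M²/(4πt·(n_e·A·C_max)²).
n_e·A·C_max = 0.22 × 30.5 × 0.0269 = 0.1805 kg/m.
D = 19.4²/(4π × 547 × 0.1805²) = 1.68 m²/day.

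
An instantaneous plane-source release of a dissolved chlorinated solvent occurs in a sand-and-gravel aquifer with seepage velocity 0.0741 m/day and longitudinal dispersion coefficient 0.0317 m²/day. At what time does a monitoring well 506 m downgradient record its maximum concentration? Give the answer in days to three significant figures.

6820 days

For the 1D instantaneous-source solution, setting ∂C/∂t = 0 at fixed x gives v²t² + 2Dt − x² = 0, so t = (√(D² + v²x²) − D)/v².
√(D² + v²x²) = √(0.0317² + 0.0741² × 506²) = 37.49; v² = 0.00549081.
t = (37.49 − 0.0317)/0.00549081 = 6820 days (vs. the pure-advection estimate x/v = 6830 d).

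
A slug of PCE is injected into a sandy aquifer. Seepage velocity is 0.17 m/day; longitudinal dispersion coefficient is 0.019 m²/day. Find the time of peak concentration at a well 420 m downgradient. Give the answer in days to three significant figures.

2470 days

For the 1D instantaneous-source solution, setting ∂C/∂t = 0 at fixed x gives v²t² + 2Dt − x² = 0, so t = (√(D² + v²x²) − D)/v².
√(D² + v²x²) = √(0.019² + 0.17² × 420²) = 71.40; v² = 0.0289.
t = (71.40 − 0.019)/0.0289 = 2470 days (vs. the pure-advection estimate x/v = 2470 d).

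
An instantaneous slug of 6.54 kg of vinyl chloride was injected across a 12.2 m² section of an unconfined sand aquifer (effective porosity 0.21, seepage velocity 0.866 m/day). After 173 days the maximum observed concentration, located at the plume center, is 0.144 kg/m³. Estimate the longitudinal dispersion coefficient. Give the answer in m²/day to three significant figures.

0.145 m²/day

At the plume center C_max = M/(n_e·A·√(4πDt)), so D = M²/(4πt·(n_e·A·C_max)²).
n_e·A·C_max = 0.21 × 12.2 × 0.144 = 0.3689 kg/m.
D = 6.54²/(4π × 173 × 0.3689²) = 0.145 m²/day.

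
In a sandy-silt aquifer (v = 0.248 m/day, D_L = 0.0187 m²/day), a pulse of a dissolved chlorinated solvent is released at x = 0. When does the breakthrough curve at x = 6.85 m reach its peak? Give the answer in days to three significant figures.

27.3 days

For the 1D instantaneous-source solution, setting ∂C/∂t = 0 at fixed x gives v²t² + 2Dt − x² = 0, so t = (√(D² + v²x²) − D)/v².
√(D² + v²x²) = √(0.0187² + 0.248² × 6.85²) = 1.699; v² = 0.061504.
t = (1.699 − 0.0187)/0.061504 = 27.3 days (vs. the pure-advection estimate x/v = 27.6 d).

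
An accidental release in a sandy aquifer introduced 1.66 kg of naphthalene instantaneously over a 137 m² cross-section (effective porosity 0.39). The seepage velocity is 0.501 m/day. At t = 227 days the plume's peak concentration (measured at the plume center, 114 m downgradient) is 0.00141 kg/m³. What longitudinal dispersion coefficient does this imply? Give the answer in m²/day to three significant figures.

0.170 m²/day

At the plume center C_max = M/(n_e·A·√(4πDt)), so D = M²/(4πt·(n_e·A·C_max)²).
n_e·A·C_max = 0.39 × 137 × 0.00141 = 0.07534 kg/m.
D = 1.66²/(4π × 227 × 0.07534²) = 0.170 m²/day.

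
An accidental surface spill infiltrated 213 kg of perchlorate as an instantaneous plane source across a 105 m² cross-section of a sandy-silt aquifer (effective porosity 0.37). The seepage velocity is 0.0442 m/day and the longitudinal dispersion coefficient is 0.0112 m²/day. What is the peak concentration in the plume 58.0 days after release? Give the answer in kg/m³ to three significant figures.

The peak of an instantaneous 1D plume sits at x = vt; there the Gaussian factor is 1 and C_max = M/(n_e·A·√(4πDt)), where n_e·A is the pore area the mass is dissolved in.
√(4πDt) = √(4π × 0.0112 × 58.0) = 2.857 m, so C_max = 213/(0.37 × 105 × 2.857) = 1.92 kg/m³.

1.92 kg/m³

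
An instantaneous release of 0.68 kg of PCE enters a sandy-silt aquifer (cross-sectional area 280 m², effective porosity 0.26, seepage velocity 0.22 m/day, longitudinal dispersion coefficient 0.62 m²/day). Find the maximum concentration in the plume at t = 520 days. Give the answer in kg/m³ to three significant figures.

0.000147 kg/m³

The peak of an instantaneous 1D plume sits at x = vt; there the Gaussian factor is 1 and C_max = M/(n_e·A·√(4πDt)), where n_e·A is the pore area the mass is dissolved in.
√(4πDt) = √(4π × 0.62 × 520) = 63.65 m, so C_max = 0.68/(0.26 × 280 × 63.65) = 0.000147 kg/m³.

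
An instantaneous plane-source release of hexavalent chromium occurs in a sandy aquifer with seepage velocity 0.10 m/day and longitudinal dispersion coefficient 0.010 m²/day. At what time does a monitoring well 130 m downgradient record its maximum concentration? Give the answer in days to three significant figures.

1300 days

For the 1D instantaneous-source solution, setting ∂C/∂t = 0 at fixed x gives v²t² + 2Dt − x² = 0, so t = (√(D² + v²x²) − D)/v².
√(D² + v²x²) = √(0.010² + 0.10² × 130²) = 13.00; v² = 0.01.
t = (13.00 − 0.010)/0.01 = 1300 days (vs. the pure-advection estimate x/v = 1300 d).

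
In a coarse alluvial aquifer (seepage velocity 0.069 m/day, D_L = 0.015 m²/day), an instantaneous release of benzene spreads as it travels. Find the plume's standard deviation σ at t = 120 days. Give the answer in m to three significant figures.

1.90 m

Dispersive spreading gives a Gaussian with σ² = 2Dt; advection only shifts the center.
σ = √(2 × 0.015 × 120) = 1.90 m.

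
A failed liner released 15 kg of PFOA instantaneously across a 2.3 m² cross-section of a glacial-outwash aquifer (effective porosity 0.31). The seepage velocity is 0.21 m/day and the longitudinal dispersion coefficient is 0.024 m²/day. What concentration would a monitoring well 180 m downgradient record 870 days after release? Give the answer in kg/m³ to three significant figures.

For an instantaneous plane source, C(x,t) = M/(n_e·A·√(4πDt)) · exp(−(x−vt)²/(4Dt)), with n_e·A the pore (flow) area.
Plume center vt = 0.21 × 870 = 182.7 m, so the well at 180 m is 2.7 m upgradient of the peak.
√(4πDt) = 16.20 m, giving peak height M/(n_e·A·√(4πDt)) = 15/(0.31 × 2.3 × 16.20) = 1.299 kg/m³.
(x−vt)²/(4Dt) = (-2.7)²/(4 × 0.024 × 870) = 0.08728; exp(−0.08728) = 0.9164.
C = 1.299 × 0.9164 = 1.19 kg/m³.

1.19 kg/m³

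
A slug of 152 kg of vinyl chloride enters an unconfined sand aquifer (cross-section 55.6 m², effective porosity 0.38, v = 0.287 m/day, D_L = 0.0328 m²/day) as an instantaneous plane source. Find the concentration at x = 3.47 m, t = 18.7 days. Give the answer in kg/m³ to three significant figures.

For an instantaneous plane source, C(x,t) = M/(n_e·A·√(4πDt)) · exp(−(x−vt)²/(4Dt)), with n_e·A the pore (flow) area.
Plume center vt = 0.287 × 18.7 = 5.3669 m, so the well at 3.47 m is 1.8969 m upgradient of the peak.
√(4πDt) = 2.776 m, giving peak height M/(n_e·A·√(4πDt)) = 152/(0.38 × 55.6 × 2.776) = 2.592 kg/m³.
(x−vt)²/(4Dt) = (-1.8969)²/(4 × 0.0328 × 18.7) = 1.467; exp(−1.467) = 0.2306.
C = 2.592 × 0.2306 = 0.598 kg/m³.

0.598 kg/m³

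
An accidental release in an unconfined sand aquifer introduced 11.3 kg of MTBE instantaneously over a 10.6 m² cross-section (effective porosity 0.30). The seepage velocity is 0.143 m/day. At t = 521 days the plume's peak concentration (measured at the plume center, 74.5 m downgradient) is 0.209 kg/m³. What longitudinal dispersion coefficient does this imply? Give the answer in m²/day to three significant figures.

0.0442 m²/day

At the plume center C_max = M/(n_e·A·√(4πDt)), so D = M²/(4πt·(n_e·A·C_max)²).
n_e·A·C_max = 0.30 × 10.6 × 0.209 = 0.6646 kg/m.
D = 11.3²/(4π × 521 × 0.6646²) = 0.0442 m²/day.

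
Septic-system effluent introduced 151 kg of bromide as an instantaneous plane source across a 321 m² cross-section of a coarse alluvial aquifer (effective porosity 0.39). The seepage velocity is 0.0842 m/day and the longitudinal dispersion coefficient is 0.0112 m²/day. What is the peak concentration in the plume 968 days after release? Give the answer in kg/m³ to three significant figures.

The peak of an instantaneous 1D plume sits at x = vt; there the Gaussian factor is 1 and C_max = M/(n_e·A·√(4πDt)), where n_e·A is the pore area the mass is dissolved in.
√(4πDt) = √(4π × 0.0112 × 968) = 11.67 m, so C_max = 151/(0.39 × 321 × 11.67) = 0.103 kg/m³.

0.103 kg/m³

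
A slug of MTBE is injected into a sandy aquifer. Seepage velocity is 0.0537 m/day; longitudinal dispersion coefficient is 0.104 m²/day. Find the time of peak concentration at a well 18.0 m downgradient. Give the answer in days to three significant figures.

301 days

For the 1D instantaneous-source solution, setting ∂C/∂t = 0 at fixed x gives v²t² + 2Dt − x² = 0, so t = (√(D² + v²x²) − D)/v².
√(D² + v²x²) = √(0.104² + 0.0537² × 18.0²) = 0.9722; v² = 0.00288369.
t = (0.9722 − 0.104)/0.00288369 = 301 days (vs. the pure-advection estimate x/v = 335 d).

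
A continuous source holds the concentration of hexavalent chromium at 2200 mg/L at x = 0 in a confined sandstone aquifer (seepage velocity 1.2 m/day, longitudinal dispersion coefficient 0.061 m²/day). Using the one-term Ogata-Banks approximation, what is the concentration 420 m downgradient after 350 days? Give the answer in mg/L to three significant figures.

1100 mg/L

For a continuous step input, C/C₀ ≈ ½·erfc((x−vt)/(2√(Dt))).
vt = 1.2 × 350 = 420 m and 2√(Dt) = 2√(0.061 × 350) = 9.241 m.
Argument (x−vt)/(2√(Dt)) = (420 − 420)/9.241 = 0; ½·erfc(0) = 0.5000.
C = 2200 × 0.5000 = 1100 mg/L.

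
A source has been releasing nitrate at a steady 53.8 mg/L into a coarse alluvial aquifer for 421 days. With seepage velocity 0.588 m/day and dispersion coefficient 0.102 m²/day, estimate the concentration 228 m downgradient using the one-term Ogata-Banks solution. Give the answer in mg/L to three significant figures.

52.9 mg/L

For a continuous step input, C/C₀ ≈ ½·erfc((x−vt)/(2√(Dt))).
vt = 0.588 × 421 = 247.548 m and 2√(Dt) = 2√(0.102 × 421) = 13.11 m.
Argument (x−vt)/(2√(Dt)) = (228 − 247.548)/13.11 = -1.491; ½·erfc(-1.491) = 0.9825.
C = 53.8 × 0.9825 = 52.9 mg/L.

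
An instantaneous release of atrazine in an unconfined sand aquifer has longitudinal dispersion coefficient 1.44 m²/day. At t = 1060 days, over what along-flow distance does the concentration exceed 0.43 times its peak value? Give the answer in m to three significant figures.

144 m

The plume is Gaussian with σ = √(2Dt) = √(2 × 1.44 × 1060) = 55.25 m.
C/C_peak = exp(−Δx²/(2σ²)) = 0.43 ⇒ Δx = σ·√(−2 ln 0.43) = 55.25 × 1.299 = 71.77 m.
Width = 2Δx = 144 m.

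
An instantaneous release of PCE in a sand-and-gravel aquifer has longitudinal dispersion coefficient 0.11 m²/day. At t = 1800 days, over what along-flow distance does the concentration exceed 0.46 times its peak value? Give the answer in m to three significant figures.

49.6 m

The plume is Gaussian with σ = √(2Dt) = √(2 × 0.11 × 1800) = 19.90 m.
C/C_peak = exp(−Δx²/(2σ²)) = 0.46 ⇒ Δx = σ·√(−2 ln 0.46) = 19.90 × 1.246 = 24.80 m.
Width = 2Δx = 49.6 m.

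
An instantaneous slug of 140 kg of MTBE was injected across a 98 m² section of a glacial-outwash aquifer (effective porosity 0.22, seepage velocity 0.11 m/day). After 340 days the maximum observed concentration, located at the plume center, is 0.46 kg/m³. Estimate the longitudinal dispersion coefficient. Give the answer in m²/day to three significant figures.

At the plume center C_max = M/(n_e·A·√(4πDt)), so D = M²/(4πt·(n_e·A·C_max)²).
n_e·A·C_max = 0.22 × 98 × 0.46 = 9.918 kg/m.
D = 140²/(4π × 340 × 9.918²) = 0.0466 m²/day.

0.0466 m²/day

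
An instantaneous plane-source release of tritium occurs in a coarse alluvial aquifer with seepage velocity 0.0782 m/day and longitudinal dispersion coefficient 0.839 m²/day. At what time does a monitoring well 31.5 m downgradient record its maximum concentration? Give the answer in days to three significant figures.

For the 1D instantaneous-source solution, setting ∂C/∂t = 0 at fixed x gives v²t² + 2Dt − x² = 0, so t = (√(D² + v²x²) − D)/v².
√(D² + v²x²) = √(0.839² + 0.0782² × 31.5²) = 2.602; v² = 0.00611524.
t = (2.602 − 0.839)/0.00611524 = 288 days (vs. the pure-advection estimate x/v = 403 d).

288 days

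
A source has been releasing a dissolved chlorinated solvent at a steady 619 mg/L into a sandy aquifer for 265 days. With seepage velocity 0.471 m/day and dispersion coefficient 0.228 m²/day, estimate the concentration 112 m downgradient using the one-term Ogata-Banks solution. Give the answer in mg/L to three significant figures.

For a continuous step input, C/C₀ ≈ ½·erfc((x−vt)/(2√(Dt))).
vt = 0.471 × 265 = 124.815 m and 2√(Dt) = 2√(0.228 × 265) = 15.55 m.
Argument (x−vt)/(2√(Dt)) = (112 − 124.815)/15.55 = -0.8241; ½·erfc(-0.8241) = 0.8781.
C = 619 × 0.8781 = 544 mg/L.

544 mg/L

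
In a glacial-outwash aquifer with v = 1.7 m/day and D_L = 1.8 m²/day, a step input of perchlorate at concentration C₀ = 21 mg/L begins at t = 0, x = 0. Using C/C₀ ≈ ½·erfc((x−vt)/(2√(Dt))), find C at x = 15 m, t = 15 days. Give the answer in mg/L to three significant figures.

19.4 mg/L

For a continuous step input, C/C₀ ≈ ½·erfc((x−vt)/(2√(Dt))).
vt = 1.7 × 15 = 25.5 m and 2√(Dt) = 2√(1.8 × 15) = 10.39 m.
Argument (x−vt)/(2√(Dt)) = (15 − 25.5)/10.39 = -1.011; ½·erfc(-1.011) = 0.9236.
C = 21 × 0.9236 = 19.4 mg/L.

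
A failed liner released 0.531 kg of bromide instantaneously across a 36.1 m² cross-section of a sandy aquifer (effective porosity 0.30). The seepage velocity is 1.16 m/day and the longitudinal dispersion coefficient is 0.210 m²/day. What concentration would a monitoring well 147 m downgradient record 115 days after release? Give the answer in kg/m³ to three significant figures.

0.000415 kg/m³

For an instantaneous plane source, C(x,t) = M/(n_e·A·√(4πDt)) · exp(−(x−vt)²/(4Dt)), with n_e·A the pore (flow) area.
Plume center vt = 1.16 × 115 = 133.4 m, so the well at 147 m is 13.6 m downgradient of the peak.
√(4πDt) = 17.42 m, giving peak height M/(n_e·A·√(4πDt)) = 0.531/(0.30 × 36.1 × 17.42) = 0.002815 kg/m³.
(x−vt)²/(4Dt) = (13.6)²/(4 × 0.210 × 115) = 1.915; exp(−1.915) = 0.1473.
C = 0.002815 × 0.1473 = 0.000415 kg/m³.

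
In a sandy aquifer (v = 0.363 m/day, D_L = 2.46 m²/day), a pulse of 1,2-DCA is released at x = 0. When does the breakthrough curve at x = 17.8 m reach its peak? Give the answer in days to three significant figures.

33.8 days

For the 1D instantaneous-source solution, setting ∂C/∂t = 0 at fixed x gives v²t² + 2Dt − x² = 0, so t = (√(D² + v²x²) − D)/v².
√(D² + v²x²) = √(2.46² + 0.363² × 17.8²) = 6.914; v² = 0.131769.
t = (6.914 − 2.46)/0.131769 = 33.8 days (vs. the pure-advection estimate x/v = 49.0 d).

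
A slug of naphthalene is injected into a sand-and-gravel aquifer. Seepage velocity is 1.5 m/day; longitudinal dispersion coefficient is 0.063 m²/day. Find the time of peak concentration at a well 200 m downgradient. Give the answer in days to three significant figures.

For the 1D instantaneous-source solution, setting ∂C/∂t = 0 at fixed x gives v²t² + 2Dt − x² = 0, so t = (√(D² + v²x²) − D)/v².
√(D² + v²x²) = √(0.063² + 1.5² × 200²) = 300.0; v² = 2.25.
t = (300.0 − 0.063)/2.25 = 133 days (vs. the pure-advection estimate x/v = 133 d).

133 days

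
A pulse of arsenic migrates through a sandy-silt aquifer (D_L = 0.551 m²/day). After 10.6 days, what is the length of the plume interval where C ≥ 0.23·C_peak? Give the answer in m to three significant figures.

11.7 m

The plume is Gaussian with σ = √(2Dt) = √(2 × 0.551 × 10.6) = 3.418 m.
C/C_peak = exp(−Δx²/(2σ²)) = 0.23 ⇒ Δx = σ·√(−2 ln 0.23) = 3.418 × 1.714 = 5.858 m.
Width = 2Δx = 11.7 m.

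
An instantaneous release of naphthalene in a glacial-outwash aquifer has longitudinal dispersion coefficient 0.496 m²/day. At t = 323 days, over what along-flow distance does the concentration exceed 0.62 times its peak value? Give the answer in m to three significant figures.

35.0 m

The plume is Gaussian with σ = √(2Dt) = √(2 × 0.496 × 323) = 17.90 m.
C/C_peak = exp(−Δx²/(2σ²)) = 0.62 ⇒ Δx = σ·√(−2 ln 0.62) = 17.90 × 0.9778 = 17.50 m.
Width = 2Δx = 35.0 m.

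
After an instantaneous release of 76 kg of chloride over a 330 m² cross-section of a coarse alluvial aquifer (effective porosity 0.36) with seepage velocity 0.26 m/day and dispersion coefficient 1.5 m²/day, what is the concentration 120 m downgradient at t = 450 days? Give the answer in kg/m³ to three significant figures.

For an instantaneous plane source, C(x,t) = M/(n_e·A·√(4πDt)) · exp(−(x−vt)²/(4Dt)), with n_e·A the pore (flow) area.
Plume center vt = 0.26 × 450 = 117 m, so the well at 120 m is 3 m downgradient of the peak.
√(4πDt) = 92.10 m, giving peak height M/(n_e·A·√(4πDt)) = 76/(0.36 × 330 × 92.10) = 0.006946 kg/m³.
(x−vt)²/(4Dt) = (3)²/(4 × 1.5 × 450) = 0.003333; exp(−0.003333) = 0.9967.
C = 0.006946 × 0.9967 = 0.00692 kg/m³.

0.00692 kg/m³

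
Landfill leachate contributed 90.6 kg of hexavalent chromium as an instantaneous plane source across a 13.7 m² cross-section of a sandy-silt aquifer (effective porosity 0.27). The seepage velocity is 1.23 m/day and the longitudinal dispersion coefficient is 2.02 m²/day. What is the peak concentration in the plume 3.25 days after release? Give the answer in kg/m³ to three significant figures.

2.70 kg/m³

The peak of an instantaneous 1D plume sits at x = vt; there the Gaussian factor is 1 and C_max = M/(n_e·A·√(4πDt)), where n_e·A is the pore area the mass is dissolved in.
√(4πDt) = √(4π × 2.02 × 3.25) = 9.083 m, so C_max = 90.6/(0.27 × 13.7 × 9.083) = 2.70 kg/m³.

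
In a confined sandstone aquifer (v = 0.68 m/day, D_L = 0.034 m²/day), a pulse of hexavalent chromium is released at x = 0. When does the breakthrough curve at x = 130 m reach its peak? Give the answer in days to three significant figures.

For the 1D instantaneous-source solution, setting ∂C/∂t = 0 at fixed x gives v²t² + 2Dt − x² = 0, so t = (√(D² + v²x²) − D)/v².
√(D² + v²x²) = √(0.034² + 0.68² × 130²) = 88.40; v² = 0.4624.
t = (88.40 − 0.034)/0.4624 = 191 days (vs. the pure-advection estimate x/v = 191 d).

191 days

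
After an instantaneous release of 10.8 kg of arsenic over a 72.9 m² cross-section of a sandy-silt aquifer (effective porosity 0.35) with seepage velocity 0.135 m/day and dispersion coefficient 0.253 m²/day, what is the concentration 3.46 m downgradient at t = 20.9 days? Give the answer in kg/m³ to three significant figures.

0.0509 kg/m³

For an instantaneous plane source, C(x,t) = M/(n_e·A·√(4πDt)) · exp(−(x−vt)²/(4Dt)), with n_e·A the pore (flow) area.
Plume center vt = 0.135 × 20.9 = 2.8215 m, so the well at 3.46 m is 0.6385 m downgradient of the peak.
√(4πDt) = 8.152 m, giving peak height M/(n_e·A·√(4πDt)) = 10.8/(0.35 × 72.9 × 8.152) = 0.05192 kg/m³.
(x−vt)²/(4Dt) = (0.6385)²/(4 × 0.253 × 20.9) = 0.01928; exp(−0.01928) = 0.9809.
C = 0.05192 × 0.9809 = 0.0509 kg/m³.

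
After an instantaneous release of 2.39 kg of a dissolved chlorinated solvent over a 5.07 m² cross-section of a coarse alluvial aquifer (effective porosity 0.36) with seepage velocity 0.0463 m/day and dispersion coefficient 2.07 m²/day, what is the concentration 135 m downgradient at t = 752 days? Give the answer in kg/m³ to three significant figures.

For an instantaneous plane source, C(x,t) = M/(n_e·A·√(4πDt)) · exp(−(x−vt)²/(4Dt)), with n_e·A the pore (flow) area.
Plume center vt = 0.0463 × 752 = 34.8176 m, so the well at 135 m is 100.1824 m downgradient of the peak.
√(4πDt) = 139.9 m, giving peak height M/(n_e·A·√(4πDt)) = 2.39/(0.36 × 5.07 × 139.9) = 0.009360 kg/m³.
(x−vt)²/(4Dt) = (100.1824)²/(4 × 2.07 × 752) = 1.612; exp(−1.612) = 0.1995.
C = 0.009360 × 0.1995 = 0.00187 kg/m³.

0.00187 kg/m³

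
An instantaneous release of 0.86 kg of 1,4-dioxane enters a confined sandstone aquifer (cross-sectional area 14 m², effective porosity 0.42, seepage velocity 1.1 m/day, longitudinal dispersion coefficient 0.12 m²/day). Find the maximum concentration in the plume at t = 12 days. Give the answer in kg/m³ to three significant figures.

0.0344 kg/m³

The peak of an instantaneous 1D plume sits at x = vt; there the Gaussian factor is 1 and C_max = M/(n_e·A·√(4πDt)), where n_e·A is the pore area the mass is dissolved in.
√(4πDt) = √(4π × 0.12 × 12) = 4.254 m, so C_max = 0.86/(0.42 × 14 × 4.254) = 0.0344 kg/m³.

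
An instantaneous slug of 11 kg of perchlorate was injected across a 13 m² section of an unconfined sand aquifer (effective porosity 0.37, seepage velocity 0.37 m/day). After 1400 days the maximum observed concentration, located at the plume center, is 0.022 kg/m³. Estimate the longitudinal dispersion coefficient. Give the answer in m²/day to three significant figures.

0.614 m²/day

At the plume center C_max = M/(n_e·A·√(4πDt)), so D = M²/(4πt·(n_e·A·C_max)²).
n_e·A·C_max = 0.37 × 13 × 0.022 = 0.1058 kg/m.
D = 11²/(4π × 1400 × 0.1058²) = 0.614 m²/day.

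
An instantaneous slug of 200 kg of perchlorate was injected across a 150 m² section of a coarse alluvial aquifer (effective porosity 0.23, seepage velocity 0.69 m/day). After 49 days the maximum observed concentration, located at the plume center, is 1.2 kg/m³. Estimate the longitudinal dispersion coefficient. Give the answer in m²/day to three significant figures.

At the plume center C_max = M/(n_e·A·√(4πDt)), so D = M²/(4πt·(n_e·A·C_max)²).
n_e·A·C_max = 0.23 × 150 × 1.2 = 41.40 kg/m.
D = 200²/(4π × 49 × 41.40²) = 0.0379 m²/day.

0.0379 m²/day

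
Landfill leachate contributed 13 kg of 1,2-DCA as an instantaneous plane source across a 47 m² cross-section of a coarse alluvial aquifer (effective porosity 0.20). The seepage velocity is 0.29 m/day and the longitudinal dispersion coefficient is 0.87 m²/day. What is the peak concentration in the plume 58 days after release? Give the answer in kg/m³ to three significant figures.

0.0549 kg/m³

The peak of an instantaneous 1D plume sits at x = vt; there the Gaussian factor is 1 and C_max = M/(n_e·A·√(4πDt)), where n_e·A is the pore area the mass is dissolved in.
√(4πDt) = √(4π × 0.87 × 58) = 25.18 m, so C_max = 13/(0.20 × 47 × 25.18) = 0.0549 kg/m³.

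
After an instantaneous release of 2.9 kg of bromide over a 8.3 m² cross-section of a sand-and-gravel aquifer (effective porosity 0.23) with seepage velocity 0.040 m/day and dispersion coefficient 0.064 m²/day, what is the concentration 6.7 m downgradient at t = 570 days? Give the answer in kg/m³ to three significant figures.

0.0120 kg/m³

For an instantaneous plane source, C(x,t) = M/(n_e·A·√(4πDt)) · exp(−(x−vt)²/(4Dt)), with n_e·A the pore (flow) area.
Plume center vt = 0.040 × 570 = 22.8 m, so the well at 6.7 m is 16.1 m upgradient of the peak.
√(4πDt) = 21.41 m, giving peak height M/(n_e·A·√(4πDt)) = 2.9/(0.23 × 8.3 × 21.41) = 0.07095 kg/m³.
(x−vt)²/(4Dt) = (-16.1)²/(4 × 0.064 × 570) = 1.776; exp(−1.776) = 0.1693.
C = 0.07095 × 0.1693 = 0.0120 kg/m³.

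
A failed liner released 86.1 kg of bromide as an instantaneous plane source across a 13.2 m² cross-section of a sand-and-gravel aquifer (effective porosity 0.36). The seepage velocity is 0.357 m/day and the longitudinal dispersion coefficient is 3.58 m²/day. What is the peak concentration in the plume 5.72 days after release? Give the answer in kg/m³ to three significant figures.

The peak of an instantaneous 1D plume sits at x = vt; there the Gaussian factor is 1 and C_max = M/(n_e·A·√(4πDt)), where n_e·A is the pore area the mass is dissolved in.
√(4πDt) = √(4π × 3.58 × 5.72) = 16.04 m, so C_max = 86.1/(0.36 × 13.2 × 16.04) = 1.13 kg/m³.

1.13 kg/m³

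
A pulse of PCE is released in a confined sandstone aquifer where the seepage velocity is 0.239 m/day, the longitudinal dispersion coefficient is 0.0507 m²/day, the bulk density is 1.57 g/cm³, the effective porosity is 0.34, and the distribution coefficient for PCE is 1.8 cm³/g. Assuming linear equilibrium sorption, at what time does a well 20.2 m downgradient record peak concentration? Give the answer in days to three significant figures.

Retardation factor R = 1 + ρ_b·K_d/n = 1 + 1.57 × 1.8/0.34 = 9.312.
Sorption retards both mechanisms: v_R = v/R = 0.02567 m/day, D_R = D/R = 0.005445 m²/day.
Peak time from v_R²t² + 2D_R t − x² = 0: t = (√(D_R² + v_R²x²) − D_R)/v_R².
√(D_R² + v_R²x²) = √(0.005445² + 0.02567² × 20.2²) = 0.5186; v_R² = 0.0006589.
t = (0.5186 − 0.005445)/0.0006589 = 779 days.

779 days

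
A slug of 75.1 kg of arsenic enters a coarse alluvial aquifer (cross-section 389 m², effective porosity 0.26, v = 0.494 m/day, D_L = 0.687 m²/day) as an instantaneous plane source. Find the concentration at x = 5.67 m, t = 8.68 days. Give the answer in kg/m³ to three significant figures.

For an instantaneous plane source, C(x,t) = M/(n_e·A·√(4πDt)) · exp(−(x−vt)²/(4Dt)), with n_e·A the pore (flow) area.
Plume center vt = 0.494 × 8.68 = 4.28792 m, so the well at 5.67 m is 1.38208 m downgradient of the peak.
√(4πDt) = 8.657 m, giving peak height M/(n_e·A·√(4πDt)) = 75.1/(0.26 × 389 × 8.657) = 0.08577 kg/m³.
(x−vt)²/(4Dt) = (1.38208)²/(4 × 0.687 × 8.68) = 0.08008; exp(−0.08008) = 0.9230.
C = 0.08577 × 0.9230 = 0.0792 kg/m³.

0.0792 kg/m³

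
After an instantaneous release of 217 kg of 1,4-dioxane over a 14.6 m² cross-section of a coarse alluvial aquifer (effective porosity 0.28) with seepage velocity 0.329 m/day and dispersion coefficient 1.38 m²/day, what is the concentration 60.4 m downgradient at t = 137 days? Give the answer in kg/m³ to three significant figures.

For an instantaneous plane source, C(x,t) = M/(n_e·A·√(4πDt)) · exp(−(x−vt)²/(4Dt)), with n_e·A the pore (flow) area.
Plume center vt = 0.329 × 137 = 45.073 m, so the well at 60.4 m is 15.327 m downgradient of the peak.
√(4πDt) = 48.74 m, giving peak height M/(n_e·A·√(4πDt)) = 217/(0.28 × 14.6 × 48.74) = 1.089 kg/m³.
(x−vt)²/(4Dt) = (15.327)²/(4 × 1.38 × 137) = 0.3106; exp(−0.3106) = 0.7330.
C = 1.089 × 0.7330 = 0.798 kg/m³.

0.798 kg/m³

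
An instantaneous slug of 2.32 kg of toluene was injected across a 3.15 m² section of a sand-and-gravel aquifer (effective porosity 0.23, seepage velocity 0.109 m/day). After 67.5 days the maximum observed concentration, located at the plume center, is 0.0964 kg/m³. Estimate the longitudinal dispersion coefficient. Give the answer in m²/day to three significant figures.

1.30 m²/day

At the plume center C_max = M/(n_e·A·√(4πDt)), so D = M²/(4πt·(n_e·A·C_max)²).
n_e·A·C_max = 0.23 × 3.15 × 0.0964 = 0.06984 kg/m.
D = 2.32²/(4π × 67.5 × 0.06984²) = 1.30 m²/day.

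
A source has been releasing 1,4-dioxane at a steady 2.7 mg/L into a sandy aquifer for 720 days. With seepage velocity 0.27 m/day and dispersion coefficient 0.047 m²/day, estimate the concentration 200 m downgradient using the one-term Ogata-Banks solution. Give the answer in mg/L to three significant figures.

For a continuous step input, C/C₀ ≈ ½·erfc((x−vt)/(2√(Dt))).
vt = 0.27 × 720 = 194.4 m and 2√(Dt) = 2√(0.047 × 720) = 11.63 m.
Argument (x−vt)/(2√(Dt)) = (200 − 194.4)/11.63 = 0.4815; ½·erfc(0.4815) = 0.2480.
C = 2.7 × 0.2480 = 0.670 mg/L.

0.670 mg/L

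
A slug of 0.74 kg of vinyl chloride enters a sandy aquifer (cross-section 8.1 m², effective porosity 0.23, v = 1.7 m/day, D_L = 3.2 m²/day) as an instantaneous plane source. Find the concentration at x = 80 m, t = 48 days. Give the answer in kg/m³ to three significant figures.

0.00900 kg/m³

For an instantaneous plane source, C(x,t) = M/(n_e·A·√(4πDt)) · exp(−(x−vt)²/(4Dt)), with n_e·A the pore (flow) area.
Plume center vt = 1.7 × 48 = 81.6 m, so the well at 80 m is 1.6 m upgradient of the peak.
√(4πDt) = 43.93 m, giving peak height M/(n_e·A·√(4πDt)) = 0.74/(0.23 × 8.1 × 43.93) = 0.009042 kg/m³.
(x−vt)²/(4Dt) = (-1.6)²/(4 × 3.2 × 48) = 0.004167; exp(−0.004167) = 0.9958.
C = 0.009042 × 0.9958 = 0.00900 kg/m³.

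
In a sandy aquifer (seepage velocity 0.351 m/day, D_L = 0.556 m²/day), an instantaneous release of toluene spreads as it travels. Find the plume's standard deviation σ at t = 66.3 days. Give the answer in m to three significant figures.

8.59 m

Dispersive spreading gives a Gaussian with σ² = 2Dt; advection only shifts the center.
σ = √(2 × 0.556 × 66.3) = 8.59 m.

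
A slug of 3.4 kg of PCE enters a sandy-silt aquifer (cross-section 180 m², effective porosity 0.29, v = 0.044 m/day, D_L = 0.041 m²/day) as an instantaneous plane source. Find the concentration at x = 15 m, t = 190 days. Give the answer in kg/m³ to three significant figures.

For an instantaneous plane source, C(x,t) = M/(n_e·A·√(4πDt)) · exp(−(x−vt)²/(4Dt)), with n_e·A the pore (flow) area.
Plume center vt = 0.044 × 190 = 8.36 m, so the well at 15 m is 6.64 m downgradient of the peak.
√(4πDt) = 9.894 m, giving peak height M/(n_e·A·√(4πDt)) = 3.4/(0.29 × 180 × 9.894) = 0.006583 kg/m³.
(x−vt)²/(4Dt) = (6.64)²/(4 × 0.041 × 190) = 1.415; exp(−1.415) = 0.2429.
C = 0.006583 × 0.2429 = 0.00160 kg/m³.

0.00160 kg/m³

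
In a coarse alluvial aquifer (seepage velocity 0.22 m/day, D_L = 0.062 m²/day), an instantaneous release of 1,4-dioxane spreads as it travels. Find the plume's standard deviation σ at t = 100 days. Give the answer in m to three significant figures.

Dispersive spreading gives a Gaussian with σ² = 2Dt; advection only shifts the center.
σ = √(2 × 0.062 × 100) = 3.52 m.

3.52 m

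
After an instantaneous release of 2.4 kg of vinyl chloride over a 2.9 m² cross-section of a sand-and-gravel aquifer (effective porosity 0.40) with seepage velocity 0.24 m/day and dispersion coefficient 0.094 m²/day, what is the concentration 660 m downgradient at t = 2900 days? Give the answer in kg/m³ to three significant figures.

0.0108 kg/m³

For an instantaneous plane source, C(x,t) = M/(n_e·A·√(4πDt)) · exp(−(x−vt)²/(4Dt)), with n_e·A the pore (flow) area.
Plume center vt = 0.24 × 2900 = 696 m, so the well at 660 m is 36 m upgradient of the peak.
√(4πDt) = 58.53 m, giving peak height M/(n_e·A·√(4πDt)) = 2.4/(0.40 × 2.9 × 58.53) = 0.03535 kg/m³.
(x−vt)²/(4Dt) = (-36)²/(4 × 0.094 × 2900) = 1.189; exp(−1.189) = 0.3045.
C = 0.03535 × 0.3045 = 0.0108 kg/m³.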